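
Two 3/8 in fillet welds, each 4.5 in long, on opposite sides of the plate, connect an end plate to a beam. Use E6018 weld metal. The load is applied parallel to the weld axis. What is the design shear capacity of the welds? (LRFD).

E60XX → F_EXX = 60 ksi.
Effective throat t_e = 0.707 × 0.375 = 0.2651 in.
Total length L = 9 in; A_we = 0.2651 × 9 = 2.386 in².
F_nw = 0.6 F_EXX = 0.6 × 60 = 36 ksi.
φR_n = 0.75 × 36 × 2.386 = 64.43 kip.

φR_n ≈ 64.4 kip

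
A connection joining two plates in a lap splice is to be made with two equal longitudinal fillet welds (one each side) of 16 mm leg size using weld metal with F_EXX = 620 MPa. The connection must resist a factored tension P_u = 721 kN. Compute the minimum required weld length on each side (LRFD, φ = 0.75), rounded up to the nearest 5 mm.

L = 115 mm on each side

Throat t_e = 0.707 × 16 = 11.31 mm.
φr_n = 0.75 × 0.6 × 620 × 11.31 × 10⁻³ = 3.156 kN/mm.
L_req = P_u / φr_n = 721 / 3.156 = 228.5 mm total.
Per side: 228.5 / 2 = 114.2 mm.
Round up → use L = 115 mm on each side.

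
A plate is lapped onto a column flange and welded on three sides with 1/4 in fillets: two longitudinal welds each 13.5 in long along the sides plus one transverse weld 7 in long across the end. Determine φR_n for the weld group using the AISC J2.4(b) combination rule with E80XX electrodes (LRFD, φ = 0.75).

φR_n ≈ 216 kip

E80XX → F_EXX = 80 ksi.
t_e = 0.707 × 0.25 = 0.1767 in.
R_nwl = 0.6 × 80 × 0.1767 × 27 = 229.1 kip (longitudinal, 2 welds).
R_nwt = 0.6 × 80 × 0.1767 × 7 = 59.39 kip (transverse, base value).
(i) R_nwl + R_nwt = 288.5 kip; (ii) 0.85 R_nwl + 1.5 R_nwt = 283.8 kip.
R_n = max = 288.5 kip [governs: (i)]; φR_n = 216.3 kip.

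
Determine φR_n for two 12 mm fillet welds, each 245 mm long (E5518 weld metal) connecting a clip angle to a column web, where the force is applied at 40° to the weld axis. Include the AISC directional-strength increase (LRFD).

φR_n ≈ 1290 kN

E55XX → F_EXX = 550 MPa.
t_e = 0.707 × 12 = 8.484 mm; A_we = 8.484 × 490 = 4157 mm².
Directional factor: 1.0 + 0.5 sin^1.5(40°) = 1.258.
F_nw = 0.6 × 550 × 1.258 = 415 MPa.
φR_n = 0.75 × 415 × 4157 × 10⁻³ = 1294 kN.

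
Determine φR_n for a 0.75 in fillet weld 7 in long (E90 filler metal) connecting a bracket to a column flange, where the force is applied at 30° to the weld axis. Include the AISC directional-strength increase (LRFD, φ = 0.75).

E90XX → F_EXX = 90 ksi.
t_e = 0.707 × 0.75 = 0.5302 in; A_we = 0.5302 × 7 = 3.712 in².
Directional factor: 1.0 + 0.5 sin^1.5(30°) = 1.177.
F_nw = 0.6 × 90 × 1.177 = 63.55 ksi.
φR_n = 0.75 × 63.55 × 3.712 = 176.9 kip.

φR_n ≈ 177 kip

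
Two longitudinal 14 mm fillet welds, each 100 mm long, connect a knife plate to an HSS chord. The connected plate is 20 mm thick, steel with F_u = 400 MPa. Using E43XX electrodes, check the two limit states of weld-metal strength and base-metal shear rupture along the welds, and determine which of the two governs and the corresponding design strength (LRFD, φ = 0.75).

E43XX → F_EXX = 430 MPa.
t_e = 0.707 × 14 = 9.898 mm; L = 200 mm.
Weld metal: φR_n = 0.75 × 0.6 × 430 × 9.898 × 200 × 10⁻³ = 383.1 kN.
Base metal (shear rupture): φR_n = 0.75 × 0.6 × 400 × 20 × 200 × 10⁻³ = 720 kN.
Governing: weld metal.

φR_n ≈ 383 kN (weld metal governs)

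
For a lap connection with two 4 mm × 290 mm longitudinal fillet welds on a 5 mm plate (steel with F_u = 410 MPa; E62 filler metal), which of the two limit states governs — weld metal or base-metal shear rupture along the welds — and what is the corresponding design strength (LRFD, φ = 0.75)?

E62XX → F_EXX = 620 MPa.
t_e = 0.707 × 4 = 2.828 mm; L = 580 mm.
Weld metal: φR_n = 0.75 × 0.6 × 620 × 2.828 × 580 × 10⁻³ = 457.6 kN.
Base metal (shear rupture): φR_n = 0.75 × 0.6 × 410 × 5 × 580 × 10⁻³ = 535 kN.
Governing: weld metal.

φR_n ≈ 458 kN (weld metal governs)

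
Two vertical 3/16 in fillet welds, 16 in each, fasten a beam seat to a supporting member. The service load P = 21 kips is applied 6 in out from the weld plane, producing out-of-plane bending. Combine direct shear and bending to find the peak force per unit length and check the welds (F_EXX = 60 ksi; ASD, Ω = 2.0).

L_w = 2 × 16 = 32 in; section modulus (unit throat) S = 2 × L²/6 = 85.33 in².
Direct shear f_v = P/L_w = 21/32 = 0.6562 kip/in.
Moment M = P × e = 21 × 6 = 126 kip·in; bending f_b = M/S = 1.477 kip/in.
f_max = √(f_v² + f_b²) = √(0.6562² + 1.477²) = 1.616 kip/in.
r_n/Ω = (1/2.0) × 0.6 × 60 × (0.707 × 0.1875) = 2.386 kip/in → adequate.

f_max ≈ 1.62 kip/in; adequate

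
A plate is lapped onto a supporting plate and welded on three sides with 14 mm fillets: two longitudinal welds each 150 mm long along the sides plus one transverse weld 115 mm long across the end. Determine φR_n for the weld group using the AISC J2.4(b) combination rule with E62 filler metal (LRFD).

E62XX → F_EXX = 620 MPa.
t_e = 0.707 × 14 = 9.898 mm.
R_nwl = 0.6 × 620 × 9.898 × 300 × 10⁻³ = 1105 kN (longitudinal, 2 welds).
R_nwt = 0.6 × 620 × 9.898 × 115 × 10⁻³ = 423.4 kN (transverse, base value).
(i) R_nwl + R_nwt = 1528 kN; (ii) 0.85 R_nwl + 1.5 R_nwt = 1574 kN.
R_n = max = 1574 kN [governs: (ii)]; φR_n = 1181 kN.

φR_n ≈ 1180 kN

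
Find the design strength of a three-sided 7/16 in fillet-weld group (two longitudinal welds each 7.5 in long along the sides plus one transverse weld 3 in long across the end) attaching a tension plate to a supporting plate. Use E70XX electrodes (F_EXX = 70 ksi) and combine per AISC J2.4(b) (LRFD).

φR_n ≈ 175 kip

t_e = 0.707 × 0.4375 = 0.3093 in.
R_nwl = 0.6 × 70 × 0.3093 × 15 = 194.9 kip (longitudinal, 2 welds).
R_nwt = 0.6 × 70 × 0.3093 × 3 = 38.97 kip (transverse, base value).
(i) R_nwl + R_nwt = 233.8 kip; (ii) 0.85 R_nwl + 1.5 R_nwt = 224.1 kip.
R_n = max = 233.8 kip [governs: (i)]; φR_n = 175.4 kip.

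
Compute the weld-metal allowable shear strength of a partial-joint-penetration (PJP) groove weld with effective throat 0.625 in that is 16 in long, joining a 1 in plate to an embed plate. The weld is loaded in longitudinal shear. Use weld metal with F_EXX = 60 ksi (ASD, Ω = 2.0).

R_n/Ω ≈ 180 kip

Effective throat (given) t_e = 0.625 in.
A_we = 0.625 × 16 = 10 in².
F_nw = 0.6 F_EXX = 36 ksi.
R_n/Ω = (36 × 10) / 2.0 = 180 kip.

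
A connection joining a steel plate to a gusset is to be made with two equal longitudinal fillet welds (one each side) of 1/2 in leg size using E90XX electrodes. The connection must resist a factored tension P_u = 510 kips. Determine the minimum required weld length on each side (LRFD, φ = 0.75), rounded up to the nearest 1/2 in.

L = 18 in on each side

E90XX → F_EXX = 90 ksi.
Throat t_e = 0.707 × 0.5 = 0.3535 in.
φr_n = 0.75 × 0.6 × 90 × 0.3535 = 14.32 kips/in.
L_req = P_u / φr_n = 510 / 14.32 = 35.62 in total.
Per side: 35.62 / 2 = 17.81 in.
Round up → use L = 18 in on each side.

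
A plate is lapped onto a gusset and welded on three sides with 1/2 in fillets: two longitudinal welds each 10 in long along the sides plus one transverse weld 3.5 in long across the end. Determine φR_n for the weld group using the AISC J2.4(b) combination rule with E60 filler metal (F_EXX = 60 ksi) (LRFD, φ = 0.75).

φR_n ≈ 224 kip

t_e = 0.707 × 0.5 = 0.3535 in.
R_nwl = 0.6 × 60 × 0.3535 × 20 = 254.5 kip (longitudinal, 2 welds).
R_nwt = 0.6 × 60 × 0.3535 × 3.5 = 44.54 kip (transverse, base value).
(i) R_nwl + R_nwt = 299.1 kip; (ii) 0.85 R_nwl + 1.5 R_nwt = 283.2 kip.
R_n = max = 299.1 kip [governs: (i)]; φR_n = 224.3 kip.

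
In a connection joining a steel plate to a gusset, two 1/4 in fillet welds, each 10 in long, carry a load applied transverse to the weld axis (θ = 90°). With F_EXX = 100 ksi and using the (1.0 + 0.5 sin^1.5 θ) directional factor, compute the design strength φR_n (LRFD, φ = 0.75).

φR_n ≈ 239 kip

t_e = 0.707 × 0.25 = 0.1767 in; A_we = 0.1767 × 20 = 3.535 in².
Directional factor: 1.0 + 0.5 sin^1.5(90°) = 1.5.
F_nw = 0.6 × 100 × 1.5 = 90 ksi.
φR_n = 0.75 × 90 × 3.535 = 238.6 kip.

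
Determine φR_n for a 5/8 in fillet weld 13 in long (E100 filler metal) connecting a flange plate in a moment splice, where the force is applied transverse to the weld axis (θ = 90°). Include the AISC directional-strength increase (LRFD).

φR_n ≈ 388 kip

E100XX → F_EXX = 100 ksi.
t_e = 0.707 × 0.625 = 0.4419 in; A_we = 0.4419 × 13 = 5.744 in².
Directional factor: 1.0 + 0.5 sin^1.5(90°) = 1.5.
F_nw = 0.6 × 100 × 1.5 = 90 ksi.
φR_n = 0.75 × 90 × 5.744 = 387.7 kip.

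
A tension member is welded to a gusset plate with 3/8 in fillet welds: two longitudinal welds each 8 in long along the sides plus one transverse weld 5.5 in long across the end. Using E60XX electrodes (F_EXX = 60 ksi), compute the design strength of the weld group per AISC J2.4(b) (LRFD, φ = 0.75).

t_e = 0.707 × 0.375 = 0.2651 in.
R_nwl = 0.6 × 60 × 0.2651 × 16 = 152.7 kips (longitudinal, 2 welds).
R_nwt = 0.6 × 60 × 0.2651 × 5.5 = 52.49 kips (transverse, base value).
(i) R_nwl + R_nwt = 205.2 kips; (ii) 0.85 R_nwl + 1.5 R_nwt = 208.5 kips.
R_n = max = 208.5 kips [governs: (ii)]; φR_n = 156.4 kips.

φR_n ≈ 156 kips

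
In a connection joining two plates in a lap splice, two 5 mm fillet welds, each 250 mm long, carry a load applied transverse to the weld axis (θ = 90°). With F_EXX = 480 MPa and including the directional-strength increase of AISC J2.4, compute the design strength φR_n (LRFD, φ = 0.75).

φR_n ≈ 573 kN

t_e = 0.707 × 5 = 3.535 mm; A_we = 3.535 × 500 = 1767 mm².
Directional factor: 1.0 + 0.5 sin^1.5(90°) = 1.5.
F_nw = 0.6 × 480 × 1.5 = 432 MPa.
φR_n = 0.75 × 432 × 1767 × 10⁻³ = 572.7 kN.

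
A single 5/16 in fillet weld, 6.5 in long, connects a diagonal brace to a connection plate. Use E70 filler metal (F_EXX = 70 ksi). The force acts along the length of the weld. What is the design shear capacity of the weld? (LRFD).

Effective throat t_e = 0.707 × 0.3125 = 0.2209 in.
Total length L = 6.5 in; A_we = 0.2209 × 6.5 = 1.436 in².
F_nw = 0.6 F_EXX = 0.6 × 70 = 42 ksi.
φR_n = 0.75 × 42 × 1.436 = 45.24 kips.

φR_n ≈ 45.2 kips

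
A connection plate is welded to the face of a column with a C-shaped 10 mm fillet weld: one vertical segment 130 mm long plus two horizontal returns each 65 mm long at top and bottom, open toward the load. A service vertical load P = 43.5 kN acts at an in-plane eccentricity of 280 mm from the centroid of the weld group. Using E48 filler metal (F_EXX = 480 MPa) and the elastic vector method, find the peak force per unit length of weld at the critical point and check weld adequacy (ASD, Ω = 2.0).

f_max ≈ 1280 N/mm; NOT adequate

Total weld length L_w = 260 mm. Treat welds as unit-width lines.
Centroid: x̄ = 2×65×32.5 / 260 = 16.25 mm from the vertical weld.
Polar moment about centroid: J = I_x + I_y = [130³/12 + 2×65×65²] + [130×16.25² + 2(65³/12 + 65×16.25²)] = 846800 mm³.
Direct shear f_v = P/L_w = 43.5×10³ / 260 = 167.3 N/mm (vertical).
Torsion M = P·e = 43.5×10³ × 280 = 12180000 N·mm.
Critical point at (x, y) = (48.75, 65) from centroid. f_tx = M·y/J = 935 N/mm; f_ty = M·x/J = 701.2 N/mm.
Resultant f_max = √[f_tx² + (f_v + f_ty)²] = √[935² + (167.3 + 701.2)²] = 1276 N/mm.
Capacity per unit length: r_n/Ω = (1/2.0) × 0.6 × 480 × (0.707 × 10) = 1018 N/mm.
1276 > 1018 → NOT adequate.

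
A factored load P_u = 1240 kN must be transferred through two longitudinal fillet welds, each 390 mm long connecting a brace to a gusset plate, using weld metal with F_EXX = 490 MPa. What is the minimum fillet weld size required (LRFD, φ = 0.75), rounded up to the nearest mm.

w = 11 mm

Total weld length L = 780 mm.
Required throat t_e = P_u / (φ × 0.6 F_EXX × L) = 1240 / (0.75 × 0.6 × 490 × 780 × 10⁻³) = 7.21 mm.
Required leg w = t_e / 0.707 = 10.2 mm → use 11 mm.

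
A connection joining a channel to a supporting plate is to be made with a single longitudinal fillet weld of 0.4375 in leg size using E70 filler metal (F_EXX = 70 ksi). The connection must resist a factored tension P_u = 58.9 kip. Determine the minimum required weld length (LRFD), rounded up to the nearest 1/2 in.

Throat t_e = 0.707 × 0.4375 = 0.3093 in.
φr_n = 0.75 × 0.6 × 70 × 0.3093 = 9.743 kip/in.
L_req = P_u / φr_n = 58.9 / 9.743 = 6.045 in total.
Round up → use L = 6.5 in.

L = 6.5 in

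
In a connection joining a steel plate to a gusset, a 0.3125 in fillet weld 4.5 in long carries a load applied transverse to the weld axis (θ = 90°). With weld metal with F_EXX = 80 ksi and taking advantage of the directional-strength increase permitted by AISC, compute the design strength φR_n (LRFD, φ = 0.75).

φR_n ≈ 53.7 kip

t_e = 0.707 × 0.3125 = 0.2209 in; A_we = 0.2209 × 4.5 = 0.9942 in².
Directional factor: 1.0 + 0.5 sin^1.5(90°) = 1.5.
F_nw = 0.6 × 80 × 1.5 = 72 ksi.
φR_n = 0.75 × 72 × 0.9942 = 53.69 kip.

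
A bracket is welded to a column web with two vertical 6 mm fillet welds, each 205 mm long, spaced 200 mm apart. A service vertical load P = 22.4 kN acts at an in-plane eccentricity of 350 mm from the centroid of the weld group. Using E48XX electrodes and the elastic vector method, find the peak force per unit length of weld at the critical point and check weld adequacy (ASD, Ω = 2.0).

f_max ≈ 244 N/mm; adequate

E48XX → F_EXX = 480 MPa.
Total weld length L_w = 410 mm. Treat welds as unit-width lines.
Polar moment about centroid: J = 2[d³/12 + d(b/2)²] = 2[205³/12 + 205×100²] = 5536000 mm³.
Direct shear f_v = P/L_w = 22.4×10³ / 410 = 54.63 N/mm (vertical).
Torsion M = P·e = 22.4×10³ × 350 = 7840000 N·mm.
Critical point at (x, y) = (100, 102.5) from centroid. f_tx = M·y/J = 145.2 N/mm; f_ty = M·x/J = 141.6 N/mm.
Resultant f_max = √[f_tx² + (f_v + f_ty)²] = √[145.2² + (54.63 + 141.6)²] = 244.1 N/mm.
Capacity per unit length: r_n/Ω = (1/2.0) × 0.6 × 480 × (0.707 × 6) = 610.8 N/mm.
244.1 ≤ 610.8 → adequate.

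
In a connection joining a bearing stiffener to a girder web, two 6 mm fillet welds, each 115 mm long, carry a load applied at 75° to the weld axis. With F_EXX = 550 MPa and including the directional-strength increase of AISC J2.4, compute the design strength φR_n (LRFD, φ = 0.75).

t_e = 0.707 × 6 = 4.242 mm; A_we = 4.242 × 230 = 975.7 mm².
Directional factor: 1.0 + 0.5 sin^1.5(75°) = 1.475.
F_nw = 0.6 × 550 × 1.475 = 486.6 MPa.
φR_n = 0.75 × 486.6 × 975.7 × 10⁻³ = 356.1 kN.

φR_n ≈ 356 kN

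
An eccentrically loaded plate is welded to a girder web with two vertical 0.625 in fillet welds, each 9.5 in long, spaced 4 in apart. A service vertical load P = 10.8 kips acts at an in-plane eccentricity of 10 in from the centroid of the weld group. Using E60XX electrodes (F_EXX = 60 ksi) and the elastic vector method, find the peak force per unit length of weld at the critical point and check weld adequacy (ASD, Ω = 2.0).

f_max ≈ 2.81 kip/in; adequate

Total weld length L_w = 19 in. Treat welds as unit-width lines.
Polar moment about centroid: J = 2[d³/12 + d(b/2)²] = 2[9.5³/12 + 9.5×2²] = 218.9 in³.
Direct shear f_v = P/L_w = 10.8 / 19 = 0.5684 kip/in (vertical).
Torsion M = P·e = 10.8 × 10 = 108 kip·in.
Critical point at (x, y) = (2, 4.75) from centroid. f_tx = M·y/J = 2.344 kip/in; f_ty = M·x/J = 0.9868 kip/in.
Resultant f_max = √[f_tx² + (f_v + f_ty)²] = √[2.344² + (0.5684 + 0.9868)²] = 2.813 kip/in.
Capacity per unit length: r_n/Ω = (1/2.0) × 0.6 × 60 × (0.707 × 0.625) = 7.954 kip/in.
2.813 ≤ 7.954 → adequate.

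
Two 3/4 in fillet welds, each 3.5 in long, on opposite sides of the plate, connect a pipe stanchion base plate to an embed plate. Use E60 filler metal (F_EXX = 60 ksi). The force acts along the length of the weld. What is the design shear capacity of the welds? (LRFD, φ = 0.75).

φR_n ≈ 100 kip

Effective throat t_e = 0.707 × 0.75 = 0.5302 in.
Total length L = 7 in; A_we = 0.5302 × 7 = 3.712 in².
F_nw = 0.6 F_EXX = 0.6 × 60 = 36 ksi.
φR_n = 0.75 × 36 × 3.712 = 100.2 kip.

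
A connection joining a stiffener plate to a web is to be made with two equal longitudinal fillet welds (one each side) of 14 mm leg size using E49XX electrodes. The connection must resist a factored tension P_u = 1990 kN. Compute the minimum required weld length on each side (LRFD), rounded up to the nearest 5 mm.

E49XX → F_EXX = 490 MPa.
Throat t_e = 0.707 × 14 = 9.898 mm.
φr_n = 0.75 × 0.6 × 490 × 9.898 × 10⁻³ = 2.183 kN/mm.
L_req = P_u / φr_n = 1990 / 2.183 = 911.8 mm total.
Per side: 911.8 / 2 = 455.9 mm.
Round up → use L = 460 mm on each side.

L = 460 mm on each side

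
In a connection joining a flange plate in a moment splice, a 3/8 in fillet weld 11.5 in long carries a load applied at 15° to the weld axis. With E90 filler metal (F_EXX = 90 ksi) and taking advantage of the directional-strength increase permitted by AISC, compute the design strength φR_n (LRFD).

φR_n ≈ 132 kips

t_e = 0.707 × 0.375 = 0.2651 in; A_we = 0.2651 × 11.5 = 3.049 in².
Directional factor: 1.0 + 0.5 sin^1.5(15°) = 1.066.
F_nw = 0.6 × 90 × 1.066 = 57.56 ksi.
φR_n = 0.75 × 57.56 × 3.049 = 131.6 kips.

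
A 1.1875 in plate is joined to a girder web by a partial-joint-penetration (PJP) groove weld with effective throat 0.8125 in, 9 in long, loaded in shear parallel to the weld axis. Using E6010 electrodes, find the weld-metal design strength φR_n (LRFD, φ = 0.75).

E60XX → F_EXX = 60 ksi.
Effective throat (given) t_e = 0.8125 in.
A_we = 0.8125 × 9 = 7.312 in².
F_nw = 0.6 F_EXX = 36 ksi.
φR_n = 0.75 × 36 × 7.312 = 197.4 kips.

φR_n ≈ 197 kips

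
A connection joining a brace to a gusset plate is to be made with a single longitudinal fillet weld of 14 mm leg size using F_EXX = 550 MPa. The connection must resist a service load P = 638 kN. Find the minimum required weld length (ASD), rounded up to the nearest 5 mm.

L = 395 mm

Throat t_e = 0.707 × 14 = 9.898 mm.
r_n/Ω = (0.6 × 550 × 9.898) / 2.0 = 1633 N/mm = 1.633 kN/mm.
L_req = P / (r_n/Ω) = 638 / 1.633 = 390.7 mm total.
Round up → use L = 395 mm.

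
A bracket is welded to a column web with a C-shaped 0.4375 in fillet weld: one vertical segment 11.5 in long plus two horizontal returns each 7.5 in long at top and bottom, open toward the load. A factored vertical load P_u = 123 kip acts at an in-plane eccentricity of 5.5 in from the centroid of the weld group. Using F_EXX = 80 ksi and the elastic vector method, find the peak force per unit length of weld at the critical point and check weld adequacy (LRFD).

Total weld length L_w = 26.5 in. Treat welds as unit-width lines.
Centroid: x̄ = 2×7.5×3.75 / 26.5 = 2.123 in from the vertical weld.
Polar moment about centroid: J = I_x + I_y = [11.5³/12 + 2×7.5×5.75²] + [11.5×2.123² + 2(7.5³/12 + 7.5×1.627²)] = 784.5 in³.
Direct shear f_v = P/L_w = 123 / 26.5 = 4.642 kip/in (vertical).
Torsion M = P·e = 123 × 5.5 = 676.5 kip·in.
Critical point at (x, y) = (5.377, 5.75) from centroid. f_tx = M·y/J = 4.958 kip/in; f_ty = M·x/J = 4.637 kip/in.
Resultant f_max = √[f_tx² + (f_v + f_ty)²] = √[4.958² + (4.642 + 4.637)²] = 10.52 kip/in.
Capacity per unit length: φr_n = 0.75 × 0.6 × 80 × (0.707 × 0.4375) = 11.14 kip/in.
10.52 ≤ 11.14 → adequate.

f_max ≈ 10.5 kip/in; adequate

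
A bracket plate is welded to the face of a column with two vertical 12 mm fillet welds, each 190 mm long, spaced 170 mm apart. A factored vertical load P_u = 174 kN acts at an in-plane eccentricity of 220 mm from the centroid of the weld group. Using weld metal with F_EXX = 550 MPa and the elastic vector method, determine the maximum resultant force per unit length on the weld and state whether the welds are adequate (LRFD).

Total weld length L_w = 380 mm. Treat welds as unit-width lines.
Polar moment about centroid: J = 2[d³/12 + d(b/2)²] = 2[190³/12 + 190×85²] = 3889000 mm³.
Direct shear f_v = P/L_w = 174×10³ / 380 = 457.9 N/mm (vertical).
Torsion M = P·e = 174×10³ × 220 = 38280000 N·mm.
Critical point at (x, y) = (85, 95) from centroid. f_tx = M·y/J = 935.2 N/mm; f_ty = M·x/J = 836.7 N/mm.
Resultant f_max = √[f_tx² + (f_v + f_ty)²] = √[935.2² + (457.9 + 836.7)²] = 1597 N/mm.
Capacity per unit length: φr_n = 0.75 × 0.6 × 550 × (0.707 × 12) = 2100 N/mm.
1597 ≤ 2100 → adequate.

f_max ≈ 1600 N/mm; adequate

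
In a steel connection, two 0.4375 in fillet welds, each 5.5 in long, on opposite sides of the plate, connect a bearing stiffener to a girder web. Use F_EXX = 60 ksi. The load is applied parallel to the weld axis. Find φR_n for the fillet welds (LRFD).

φR_n ≈ 91.9 kip

Effective throat t_e = 0.707 × 0.4375 = 0.3093 in.
Total length L = 11 in; A_we = 0.3093 × 11 = 3.402 in².
F_nw = 0.6 F_EXX = 0.6 × 60 = 36 ksi.
φR_n = 0.75 × 36 × 3.402 = 91.87 kip.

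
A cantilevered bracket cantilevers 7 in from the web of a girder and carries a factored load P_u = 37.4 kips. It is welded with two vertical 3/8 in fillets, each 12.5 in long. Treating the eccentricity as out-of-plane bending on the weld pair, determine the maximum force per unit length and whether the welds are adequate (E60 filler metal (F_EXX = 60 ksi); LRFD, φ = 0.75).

f_max ≈ 5.24 kip/in; adequate

L_w = 2 × 12.5 = 25 in; section modulus (unit throat) S = 2 × L²/6 = 52.08 in².
Direct shear f_v = P/L_w = 37.4/25 = 1.496 kip/in.
Moment M = P × e = 37.4 × 7 = 261.8 kip·in; bending f_b = M/S = 5.027 kip/in.
f_max = √(f_v² + f_b²) = √(1.496² + 5.027²) = 5.244 kip/in.
φr_n = 0.75 × 0.6 × 60 × (0.707 × 0.375) = 7.158 kip/in → adequate.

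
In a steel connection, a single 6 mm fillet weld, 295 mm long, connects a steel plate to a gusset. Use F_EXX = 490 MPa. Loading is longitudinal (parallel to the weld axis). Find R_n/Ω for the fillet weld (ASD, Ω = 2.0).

Effective throat t_e = 0.707 × 6 = 4.242 mm.
Total length L = 295 mm; A_we = 4.242 × 295 = 1251 mm².
F_nw = 0.6 F_EXX = 0.6 × 490 = 294 MPa.
R_n = 294 × 1251 × 10⁻³ = 367.9 kN; R_n/Ω = 367.9/2.0 = 184 kN.

R_n/Ω ≈ 184 kN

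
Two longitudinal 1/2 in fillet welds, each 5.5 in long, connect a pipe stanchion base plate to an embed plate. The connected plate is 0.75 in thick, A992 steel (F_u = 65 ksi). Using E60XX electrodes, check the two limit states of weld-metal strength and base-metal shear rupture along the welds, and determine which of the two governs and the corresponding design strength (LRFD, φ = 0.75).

E60XX → F_EXX = 60 ksi.
t_e = 0.707 × 0.5 = 0.3535 in; L = 11 in.
Weld metal: φR_n = 0.75 × 0.6 × 60 × 0.3535 × 11 = 105 kips.
Base metal (shear rupture): φR_n = 0.75 × 0.6 × 65 × 0.75 × 11 = 241.3 kips.
Governing: weld metal.

φR_n ≈ 105 kips (weld metal governs)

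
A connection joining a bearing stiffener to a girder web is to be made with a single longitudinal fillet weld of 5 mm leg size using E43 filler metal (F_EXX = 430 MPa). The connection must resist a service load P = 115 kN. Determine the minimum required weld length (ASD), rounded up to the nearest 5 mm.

Throat t_e = 0.707 × 5 = 3.535 mm.
r_n/Ω = (0.6 × 430 × 3.535) / 2.0 = 456 N/mm = 0.456 kN/mm.
L_req = P / (r_n/Ω) = 115 / 0.456 = 252.2 mm total.
Round up → use L = 255 mm.

L = 255 mm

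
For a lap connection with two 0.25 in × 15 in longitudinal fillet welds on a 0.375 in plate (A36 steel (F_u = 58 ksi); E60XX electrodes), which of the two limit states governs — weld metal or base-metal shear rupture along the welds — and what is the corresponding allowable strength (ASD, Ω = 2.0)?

R_n/Ω ≈ 95.4 kips (weld metal governs)

E60XX → F_EXX = 60 ksi.
t_e = 0.707 × 0.25 = 0.1767 in; L = 30 in.
Weld metal: R_n/Ω = (1/2.0) × 0.6 × 60 × 0.1767 × 30 = 95.44 kips.
Base metal (shear rupture): R_n/Ω = (1/2.0) × 0.6 × 58 × 0.375 × 30 = 195.7 kips.
Governing: weld metal.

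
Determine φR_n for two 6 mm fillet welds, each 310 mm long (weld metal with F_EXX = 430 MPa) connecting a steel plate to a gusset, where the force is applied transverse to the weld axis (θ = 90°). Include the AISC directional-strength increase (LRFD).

φR_n ≈ 763 kN

t_e = 0.707 × 6 = 4.242 mm; A_we = 4.242 × 620 = 2630 mm².
Directional factor: 1.0 + 0.5 sin^1.5(90°) = 1.5.
F_nw = 0.6 × 430 × 1.5 = 387 MPa.
φR_n = 0.75 × 387 × 2630 × 10⁻³ = 763.4 kN.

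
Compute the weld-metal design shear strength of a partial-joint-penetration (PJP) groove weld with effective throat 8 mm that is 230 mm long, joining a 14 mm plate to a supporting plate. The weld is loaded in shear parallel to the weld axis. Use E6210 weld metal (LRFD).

E62XX → F_EXX = 620 MPa.
Effective throat (given) t_e = 8 mm.
A_we = 8 × 230 = 1840 mm².
F_nw = 0.6 F_EXX = 372 MPa.
φR_n = 0.75 × 372 × 1840 × 10⁻³ = 513.4 kN.

φR_n ≈ 513 kN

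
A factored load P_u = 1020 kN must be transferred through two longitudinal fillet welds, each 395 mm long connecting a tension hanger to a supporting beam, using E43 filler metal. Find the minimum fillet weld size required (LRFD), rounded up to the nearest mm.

E43XX → F_EXX = 430 MPa.
Total weld length L = 790 mm.
Required throat t_e = P_u / (φ × 0.6 F_EXX × L) = 1020 / (0.75 × 0.6 × 430 × 790 × 10⁻³) = 6.673 mm.
Required leg w = t_e / 0.707 = 9.438 mm → use 10 mm.

w = 10 mm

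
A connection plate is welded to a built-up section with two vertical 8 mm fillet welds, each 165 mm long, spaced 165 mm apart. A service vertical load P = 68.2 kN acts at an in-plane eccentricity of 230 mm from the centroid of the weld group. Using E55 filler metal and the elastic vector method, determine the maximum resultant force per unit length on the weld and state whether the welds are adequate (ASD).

E55XX → F_EXX = 550 MPa.
Total weld length L_w = 330 mm. Treat welds as unit-width lines.
Polar moment about centroid: J = 2[d³/12 + d(b/2)²] = 2[165³/12 + 165×82.5²] = 2995000 mm³.
Direct shear f_v = P/L_w = 68.2×10³ / 330 = 206.7 N/mm (vertical).
Torsion M = P·e = 68.2×10³ × 230 = 15686000 N·mm.
Critical point at (x, y) = (82.5, 82.5) from centroid. f_tx = M·y/J = 432.1 N/mm; f_ty = M·x/J = 432.1 N/mm.
Resultant f_max = √[f_tx² + (f_v + f_ty)²] = √[432.1² + (206.7 + 432.1)²] = 771.2 N/mm.
Capacity per unit length: r_n/Ω = (1/2.0) × 0.6 × 550 × (0.707 × 8) = 933.2 N/mm.
771.2 ≤ 933.2 → adequate.

f_max ≈ 771 N/mm; adequate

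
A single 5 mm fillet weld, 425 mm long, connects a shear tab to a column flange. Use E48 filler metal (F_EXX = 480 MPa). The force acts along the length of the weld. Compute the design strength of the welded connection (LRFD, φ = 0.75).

φR_n ≈ 325 kN

Effective throat t_e = 0.707 × 5 = 3.535 mm.
Total length L = 425 mm; A_we = 3.535 × 425 = 1502 mm².
F_nw = 0.6 F_EXX = 0.6 × 480 = 288 MPa.
φR_n = 0.75 × 288 × 1502 × 10⁻³ = 324.5 kN.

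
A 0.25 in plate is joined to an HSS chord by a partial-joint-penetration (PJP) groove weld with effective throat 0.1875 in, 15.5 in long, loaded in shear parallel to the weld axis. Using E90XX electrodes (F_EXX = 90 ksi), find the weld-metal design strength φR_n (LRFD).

Effective throat (given) t_e = 0.1875 in.
A_we = 0.1875 × 15.5 = 2.906 in².
F_nw = 0.6 F_EXX = 54 ksi.
φR_n = 0.75 × 54 × 2.906 = 117.7 kips.

φR_n ≈ 118 kips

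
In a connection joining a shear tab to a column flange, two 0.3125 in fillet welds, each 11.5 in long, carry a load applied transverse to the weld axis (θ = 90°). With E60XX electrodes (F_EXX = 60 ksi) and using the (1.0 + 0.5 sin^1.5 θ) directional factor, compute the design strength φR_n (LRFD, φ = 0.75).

φR_n ≈ 206 kips

t_e = 0.707 × 0.3125 = 0.2209 in; A_we = 0.2209 × 23 = 5.082 in².
Directional factor: 1.0 + 0.5 sin^1.5(90°) = 1.5.
F_nw = 0.6 × 60 × 1.5 = 54 ksi.
φR_n = 0.75 × 54 × 5.082 = 205.8 kips.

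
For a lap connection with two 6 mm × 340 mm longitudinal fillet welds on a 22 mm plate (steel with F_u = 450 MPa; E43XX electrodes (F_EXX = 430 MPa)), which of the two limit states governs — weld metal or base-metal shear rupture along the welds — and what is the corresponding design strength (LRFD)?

t_e = 0.707 × 6 = 4.242 mm; L = 680 mm.
Weld metal: φR_n = 0.75 × 0.6 × 430 × 4.242 × 680 × 10⁻³ = 558.2 kN.
Base metal (shear rupture): φR_n = 0.75 × 0.6 × 450 × 22 × 680 × 10⁻³ = 3029 kN.
Governing: weld metal.

φR_n ≈ 558 kN (weld metal governs)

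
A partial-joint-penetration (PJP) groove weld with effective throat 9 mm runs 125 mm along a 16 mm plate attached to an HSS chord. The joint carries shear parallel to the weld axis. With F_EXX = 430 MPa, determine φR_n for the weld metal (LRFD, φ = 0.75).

Effective throat (given) t_e = 9 mm.
A_we = 9 × 125 = 1125 mm².
F_nw = 0.6 F_EXX = 258 MPa.
φR_n = 0.75 × 258 × 1125 × 10⁻³ = 217.7 kN.

φR_n ≈ 218 kN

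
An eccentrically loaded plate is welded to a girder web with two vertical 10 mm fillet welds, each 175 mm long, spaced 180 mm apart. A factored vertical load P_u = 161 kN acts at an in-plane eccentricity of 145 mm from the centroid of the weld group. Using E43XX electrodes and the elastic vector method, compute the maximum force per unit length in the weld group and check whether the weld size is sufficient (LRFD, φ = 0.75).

f_max ≈ 1160 N/mm; adequate

E43XX → F_EXX = 430 MPa.
Total weld length L_w = 350 mm. Treat welds as unit-width lines.
Polar moment about centroid: J = 2[d³/12 + d(b/2)²] = 2[175³/12 + 175×90²] = 3728000 mm³.
Direct shear f_v = P/L_w = 161×10³ / 350 = 460 N/mm (vertical).
Torsion M = P·e = 161×10³ × 145 = 23345000 N·mm.
Critical point at (x, y) = (90, 87.5) from centroid. f_tx = M·y/J = 547.9 N/mm; f_ty = M·x/J = 563.6 N/mm.
Resultant f_max = √[f_tx² + (f_v + f_ty)²] = √[547.9² + (460 + 563.6)²] = 1161 N/mm.
Capacity per unit length: φr_n = 0.75 × 0.6 × 430 × (0.707 × 10) = 1368 N/mm.
1161 ≤ 1368 → adequate.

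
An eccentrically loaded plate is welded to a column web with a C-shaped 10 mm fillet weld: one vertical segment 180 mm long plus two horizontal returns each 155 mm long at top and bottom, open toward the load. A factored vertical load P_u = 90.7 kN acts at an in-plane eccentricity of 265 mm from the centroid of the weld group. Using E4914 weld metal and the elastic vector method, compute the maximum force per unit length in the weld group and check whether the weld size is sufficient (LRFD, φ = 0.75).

E49XX → F_EXX = 490 MPa.
Total weld length L_w = 490 mm. Treat welds as unit-width lines.
Centroid: x̄ = 2×155×77.5 / 490 = 49.03 mm from the vertical weld.
Polar moment about centroid: J = I_x + I_y = [180³/12 + 2×155×90²] + [180×49.03² + 2(155³/12 + 155×28.47²)] = 4302000 mm³.
Direct shear f_v = P/L_w = 90.7×10³ / 490 = 185.1 N/mm (vertical).
Torsion M = P·e = 90.7×10³ × 265 = 24036000 N·mm.
Critical point at (x, y) = (106, 90) from centroid. f_tx = M·y/J = 502.9 N/mm; f_ty = M·x/J = 592.1 N/mm.
Resultant f_max = √[f_tx² + (f_v + f_ty)²] = √[502.9² + (185.1 + 592.1)²] = 925.7 N/mm.
Capacity per unit length: φr_n = 0.75 × 0.6 × 490 × (0.707 × 10) = 1559 N/mm.
925.7 ≤ 1559 → adequate.

f_max ≈ 926 N/mm; adequate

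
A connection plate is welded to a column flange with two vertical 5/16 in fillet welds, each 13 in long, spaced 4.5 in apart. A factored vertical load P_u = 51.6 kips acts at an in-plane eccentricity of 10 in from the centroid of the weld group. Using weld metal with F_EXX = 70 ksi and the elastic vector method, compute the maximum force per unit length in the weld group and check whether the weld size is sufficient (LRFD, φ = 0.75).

Total weld length L_w = 26 in. Treat welds as unit-width lines.
Polar moment about centroid: J = 2[d³/12 + d(b/2)²] = 2[13³/12 + 13×2.25²] = 497.8 in³.
Direct shear f_v = P/L_w = 51.6 / 26 = 1.985 kip/in (vertical).
Torsion M = P·e = 51.6 × 10 = 516 kip·in.
Critical point at (x, y) = (2.25, 6.5) from centroid. f_tx = M·y/J = 6.738 kip/in; f_ty = M·x/J = 2.332 kip/in.
Resultant f_max = √[f_tx² + (f_v + f_ty)²] = √[6.738² + (1.985 + 2.332)²] = 8.002 kip/in.
Capacity per unit length: φr_n = 0.75 × 0.6 × 70 × (0.707 × 0.3125) = 6.96 kip/in.
8.002 > 6.96 → NOT adequate.

f_max ≈ 8 kip/in; NOT adequate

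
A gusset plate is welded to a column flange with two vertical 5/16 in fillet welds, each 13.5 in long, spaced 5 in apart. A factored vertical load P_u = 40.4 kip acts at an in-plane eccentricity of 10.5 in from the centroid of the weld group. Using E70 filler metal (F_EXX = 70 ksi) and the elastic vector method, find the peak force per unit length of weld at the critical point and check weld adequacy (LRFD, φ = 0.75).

f_max ≈ 5.96 kip/in; adequate

Total weld length L_w = 27 in. Treat welds as unit-width lines.
Polar moment about centroid: J = 2[d³/12 + d(b/2)²] = 2[13.5³/12 + 13.5×2.5²] = 578.8 in³.
Direct shear f_v = P/L_w = 40.4 / 27 = 1.496 kip/in (vertical).
Torsion M = P·e = 40.4 × 10.5 = 424.2 kip·in.
Critical point at (x, y) = (2.5, 6.75) from centroid. f_tx = M·y/J = 4.947 kip/in; f_ty = M·x/J = 1.832 kip/in.
Resultant f_max = √[f_tx² + (f_v + f_ty)²] = √[4.947² + (1.496 + 1.832)²] = 5.962 kip/in.
Capacity per unit length: φr_n = 0.75 × 0.6 × 70 × (0.707 × 0.3125) = 6.96 kip/in.
5.962 ≤ 6.96 → adequate.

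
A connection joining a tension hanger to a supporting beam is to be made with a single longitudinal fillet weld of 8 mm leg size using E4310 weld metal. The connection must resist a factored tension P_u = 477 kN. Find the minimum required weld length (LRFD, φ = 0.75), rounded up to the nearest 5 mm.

E43XX → F_EXX = 430 MPa.
Throat t_e = 0.707 × 8 = 5.656 mm.
φr_n = 0.75 × 0.6 × 430 × 5.656 × 10⁻³ = 1.094 kN/mm.
L_req = P_u / φr_n = 477 / 1.094 = 435.8 mm total.
Round up → use L = 440 mm.

L = 440 mm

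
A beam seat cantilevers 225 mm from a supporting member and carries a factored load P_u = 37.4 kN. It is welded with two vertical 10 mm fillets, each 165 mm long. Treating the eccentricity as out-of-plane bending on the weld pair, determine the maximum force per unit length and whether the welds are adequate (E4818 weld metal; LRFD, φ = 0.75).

E48XX → F_EXX = 480 MPa.
L_w = 2 × 165 = 330 mm; section modulus (unit throat) S = 2 × L²/6 = 9075 mm².
Direct shear f_v = P/L_w = 37.4×10³/330 = 113.3 N/mm.
Moment M = P × e = 37.4×10³ × 225 = 8415000 N·mm; bending f_b = M/S = 927.3 N/mm.
f_max = √(f_v² + f_b²) = √(113.3² + 927.3²) = 934.2 N/mm.
φr_n = 0.75 × 0.6 × 480 × (0.707 × 10) = 1527 N/mm → adequate.

f_max ≈ 934 N/mm; adequate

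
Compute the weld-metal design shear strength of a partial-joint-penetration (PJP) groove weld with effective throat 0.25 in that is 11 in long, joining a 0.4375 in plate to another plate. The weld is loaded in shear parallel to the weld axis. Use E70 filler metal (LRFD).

φR_n ≈ 86.6 kips

E70XX → F_EXX = 70 ksi.
Effective throat (given) t_e = 0.25 in.
A_we = 0.25 × 11 = 2.75 in².
F_nw = 0.6 F_EXX = 42 ksi.
φR_n = 0.75 × 42 × 2.75 = 86.62 kips.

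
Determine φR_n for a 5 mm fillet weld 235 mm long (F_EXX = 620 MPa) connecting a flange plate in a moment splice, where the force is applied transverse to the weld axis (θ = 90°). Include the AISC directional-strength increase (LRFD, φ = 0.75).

φR_n ≈ 348 kN

t_e = 0.707 × 5 = 3.535 mm; A_we = 3.535 × 235 = 830.7 mm².
Directional factor: 1.0 + 0.5 sin^1.5(90°) = 1.5.
F_nw = 0.6 × 620 × 1.5 = 558 MPa.
φR_n = 0.75 × 558 × 830.7 × 10⁻³ = 347.7 kN.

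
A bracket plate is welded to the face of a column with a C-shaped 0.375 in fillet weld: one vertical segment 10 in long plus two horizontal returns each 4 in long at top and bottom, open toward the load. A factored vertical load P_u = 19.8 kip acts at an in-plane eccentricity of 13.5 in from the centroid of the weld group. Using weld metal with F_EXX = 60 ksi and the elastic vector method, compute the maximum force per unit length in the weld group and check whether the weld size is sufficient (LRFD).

f_max ≈ 5.71 kip/in; adequate

Total weld length L_w = 18 in. Treat welds as unit-width lines.
Centroid: x̄ = 2×4×2 / 18 = 0.8889 in from the vertical weld.
Polar moment about centroid: J = I_x + I_y = [10³/12 + 2×4×5²] + [10×0.8889² + 2(4³/12 + 4×1.111²)] = 311.8 in³.
Direct shear f_v = P/L_w = 19.8 / 18 = 1.1 kip/in (vertical).
Torsion M = P·e = 19.8 × 13.5 = 267.3 kip·in.
Critical point at (x, y) = (3.111, 5) from centroid. f_tx = M·y/J = 4.287 kip/in; f_ty = M·x/J = 2.667 kip/in.
Resultant f_max = √[f_tx² + (f_v + f_ty)²] = √[4.287² + (1.1 + 2.667)²] = 5.707 kip/in.
Capacity per unit length: φr_n = 0.75 × 0.6 × 60 × (0.707 × 0.375) = 7.158 kip/in.
5.707 ≤ 7.158 → adequate.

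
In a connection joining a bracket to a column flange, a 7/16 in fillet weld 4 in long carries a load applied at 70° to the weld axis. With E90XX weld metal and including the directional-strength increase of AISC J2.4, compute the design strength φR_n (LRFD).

E90XX → F_EXX = 90 ksi.
t_e = 0.707 × 0.4375 = 0.3093 in; A_we = 0.3093 × 4 = 1.237 in².
Directional factor: 1.0 + 0.5 sin^1.5(70°) = 1.455.
F_nw = 0.6 × 90 × 1.455 = 78.59 ksi.
φR_n = 0.75 × 78.59 × 1.237 = 72.93 kips.

φR_n ≈ 72.9 kips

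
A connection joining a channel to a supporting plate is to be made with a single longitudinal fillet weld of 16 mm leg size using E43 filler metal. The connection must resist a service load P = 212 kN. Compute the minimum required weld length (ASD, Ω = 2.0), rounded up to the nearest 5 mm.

L = 150 mm

E43XX → F_EXX = 430 MPa.
Throat t_e = 0.707 × 16 = 11.31 mm.
r_n/Ω = (0.6 × 430 × 11.31) / 2.0 = 1459 N/mm = 1.459 kN/mm.
L_req = P / (r_n/Ω) = 212 / 1.459 = 145.3 mm total.
Round up → use L = 150 mm.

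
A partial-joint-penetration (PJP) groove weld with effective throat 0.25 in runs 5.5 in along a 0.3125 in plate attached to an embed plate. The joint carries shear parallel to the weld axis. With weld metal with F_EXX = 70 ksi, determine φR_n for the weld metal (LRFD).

φR_n ≈ 43.3 kip

Effective throat (given) t_e = 0.25 in.
A_we = 0.25 × 5.5 = 1.375 in².
F_nw = 0.6 F_EXX = 42 ksi.
φR_n = 0.75 × 42 × 1.375 = 43.31 kip.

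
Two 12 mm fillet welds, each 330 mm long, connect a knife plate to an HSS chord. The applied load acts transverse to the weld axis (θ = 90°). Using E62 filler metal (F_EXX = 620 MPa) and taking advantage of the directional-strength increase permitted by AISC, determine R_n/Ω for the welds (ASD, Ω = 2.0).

t_e = 0.707 × 12 = 8.484 mm; A_we = 8.484 × 660 = 5599 mm².
Directional factor: 1.0 + 0.5 sin^1.5(90°) = 1.5.
F_nw = 0.6 × 620 × 1.5 = 558 MPa.
R_n/Ω = (558 × 5599) / 2.0 × 10⁻³ = 1562 kN.

R_n/Ω ≈ 1560 kN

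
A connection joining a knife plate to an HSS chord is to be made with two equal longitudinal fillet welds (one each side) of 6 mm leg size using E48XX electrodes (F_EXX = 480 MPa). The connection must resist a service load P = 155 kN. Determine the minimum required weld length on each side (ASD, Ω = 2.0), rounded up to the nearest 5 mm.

L = 130 mm on each side

Throat t_e = 0.707 × 6 = 4.242 mm.
r_n/Ω = (0.6 × 480 × 4.242) / 2.0 = 610.8 N/mm = 0.6108 kN/mm.
L_req = P / (r_n/Ω) = 155 / 0.6108 = 253.7 mm total.
Per side: 253.7 / 2 = 126.9 mm.
Round up → use L = 130 mm on each side.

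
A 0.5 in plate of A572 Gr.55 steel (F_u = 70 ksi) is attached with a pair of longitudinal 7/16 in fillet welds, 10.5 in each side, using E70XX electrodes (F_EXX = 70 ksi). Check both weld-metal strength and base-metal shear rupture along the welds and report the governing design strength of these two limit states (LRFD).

t_e = 0.707 × 0.4375 = 0.3093 in; L = 21 in.
Weld metal: φR_n = 0.75 × 0.6 × 70 × 0.3093 × 21 = 204.6 kip.
Base metal (shear rupture): φR_n = 0.75 × 0.6 × 70 × 0.5 × 21 = 330.8 kip.
Governing: weld metal.

φR_n ≈ 205 kip (weld metal governs)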